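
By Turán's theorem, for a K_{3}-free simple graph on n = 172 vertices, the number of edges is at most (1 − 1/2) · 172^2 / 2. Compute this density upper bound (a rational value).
Turán density bound = (1/2) · 172^2/2 = 7396

Turán's theorem: ex(n, K_{r+1}) is achieved by the complete r-partite Turán graph T(n, r) with parts as balanced as possible, and is at most (1 − 1/r) · n^2/2. For r = 2, n = 172: the density bound is (1/2) · 29584/2 = 7396. Since 2 ∣ 172, the Turán graph T(172, 2) has parts of equal size 86, and its edge count e(T(172, 2)) = 7396 attains the density bound exactly.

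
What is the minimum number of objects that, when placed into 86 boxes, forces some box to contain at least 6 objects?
n = (6 − 1)·86 + 1 = 431

By the generalised pigeonhole principle, to guarantee some box contains ≥ r objects we need more than (r − 1) · k objects total. Threshold: n = (r − 1) · k + 1. With r = 6 and k = 86: n = 5 · 86 + 1 = 430 + 1 = 431. For n = 430 = 5 · 86, we can put exactly 5 objects in every box, avoiding 6 in any single one — so 431 is tight.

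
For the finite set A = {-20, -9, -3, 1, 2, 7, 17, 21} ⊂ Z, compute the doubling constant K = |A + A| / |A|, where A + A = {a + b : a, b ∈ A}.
K = |A + A| / |A| = 30/8 = 15/4

Enumerate A + A = {a + b : a, b ∈ A}. With |A| = 8, there are |A|^2 = 64 ordered sum pairs; collecting distinct values, A + A = {-40, -29, -23, -19, -18, -13, -12, -8, -7, -6, -3, -2, -1, 1, 2, 3, 4, 8, 9, 12, 14, 18, 19, 22, 23, 24, 28, 34, 38, 42}, so |A + A| = 30. Thus K = 30/8 = 15/4. For comparison, the minimum possible |A + A| over all 8-element sets is 2·8 − 1 = 15 (so min K = 15/8), attained only by arithmetic progressions.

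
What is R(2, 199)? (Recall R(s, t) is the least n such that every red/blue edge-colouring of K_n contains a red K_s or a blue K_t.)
R(2, 199) = 199

R(2, k) = k for all k ≥ 2: in a 2-colouring of K_k, either some edge is red (a red K_2) or all edges are blue (a blue K_k). And K_{198} coloured all-blue has no blue K_199, so R(2, 199) > 198. Hence R(2, 199) = 199.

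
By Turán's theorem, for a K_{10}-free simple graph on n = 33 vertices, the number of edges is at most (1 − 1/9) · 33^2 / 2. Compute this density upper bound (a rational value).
Turán density bound = (8/9) · 33^2/2 = 484

Turán's theorem: ex(n, K_{r+1}) is achieved by the complete r-partite Turán graph T(n, r) with parts as balanced as possible, and is at most (1 − 1/r) · n^2/2. For r = 9, n = 33: the density bound is (8/9) · 1089/2 = 484. The integer-valued extremum is e(T(33, 9)) = 483, which is strictly less than the density bound 484 since 9 ∤ 33 (the parts of T(33, 9) cannot all be equal).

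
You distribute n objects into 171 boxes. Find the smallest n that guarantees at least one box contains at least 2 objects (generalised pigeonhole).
n = (2 − 1)·171 + 1 = 172

By the generalised pigeonhole principle, to guarantee some box contains ≥ r objects we need more than (r − 1) · k objects total. Threshold: n = (r − 1) · k + 1. With r = 2 and k = 171: n = 1 · 171 + 1 = 171 + 1 = 172. For n = 171 = 1 · 171, we can put exactly 1 objects in every box, avoiding 2 in any single one — so 172 is tight.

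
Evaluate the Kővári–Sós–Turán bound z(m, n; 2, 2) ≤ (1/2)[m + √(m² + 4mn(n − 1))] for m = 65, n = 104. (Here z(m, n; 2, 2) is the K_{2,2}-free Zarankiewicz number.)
z(65, 104; 2, 2) ≤ (1/2)[65 + √(65² + 4·65·104·103)] = (1/2)[65 + √2789345] = 867.5666

Kővári–Sós–Turán: let r_1, ..., r_65 be the row sums and z = Σ r_i the total number of 1s. Each pair of columns can share at most one row with both entries 1 (else a 2×2 all-ones block appears), so Σ_i C(r_i, 2) ≤ C(104, 2) = 5356. By convexity Σ_i C(r_i, 2) ≥ 65·C(z/65, 2) = z(z − 65)/(2·65), giving z² − 65z − 65·104·103 ≤ 0 and hence z ≤ (1/2)[65 + √(4225 + 4·696280)] = (1/2)[65 + √2789345] ≈ (1/2)(65 + 1670.1332) = 867.5666.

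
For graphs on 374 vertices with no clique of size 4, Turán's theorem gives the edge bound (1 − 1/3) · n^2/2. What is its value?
Turán density bound = (2/3) · 374^2/2 = 139876/3 ≈ 46625.3333

Turán's theorem: ex(n, K_{r+1}) is achieved by the complete r-partite Turán graph T(n, r) with parts as balanced as possible, and is at most (1 − 1/r) · n^2/2. For r = 3, n = 374: the density bound is (2/3) · 139876/2 = 139876/3 ≈ 46625.3333. The integer-valued extremum is e(T(374, 3)) = 46625, which is strictly less than the density bound 139876/3 since 3 ∤ 374 (the parts of T(374, 3) cannot all be equal).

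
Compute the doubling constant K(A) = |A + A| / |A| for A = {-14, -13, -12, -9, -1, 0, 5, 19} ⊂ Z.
K = |A + A| / |A| = 30/8 = 15/4

Enumerate A + A = {a + b : a, b ∈ A}. With |A| = 8, there are |A|^2 = 64 ordered sum pairs; collecting distinct values, A + A = {-28, -27, -26, -25, -24, -23, -22, -21, -18, -15, -14, -13, -12, -10, -9, -8, -7, -4, -2, -1, 0, 4, 5, 6, 7, 10, 18, 19, 24, 38}, so |A + A| = 30. Thus K = 30/8 = 15/4. For comparison, the minimum possible |A + A| over all 8-element sets is 2·8 − 1 = 15 (so min K = 15/8), attained only by arithmetic progressions.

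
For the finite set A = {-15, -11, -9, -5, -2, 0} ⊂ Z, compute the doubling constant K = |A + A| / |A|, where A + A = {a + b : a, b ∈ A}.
K = |A + A| / |A| = 19/6

Enumerate A + A = {a + b : a, b ∈ A}. With |A| = 6, there are |A|^2 = 36 ordered sum pairs; collecting distinct values, A + A = {-30, -26, -24, -22, -20, -18, -17, -16, -15, -14, -13, -11, -10, -9, -7, -5, -4, -2, 0}, so |A + A| = 19. Thus K = 19/6. For comparison, the minimum possible |A + A| over all 6-element sets is 2·6 − 1 = 11 (so min K = 11/6), attained only by arithmetic progressions.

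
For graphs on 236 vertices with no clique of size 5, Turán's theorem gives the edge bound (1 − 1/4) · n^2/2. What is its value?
Turán density bound = (3/4) · 236^2/2 = 20886

Turán's theorem: ex(n, K_{r+1}) is achieved by the complete r-partite Turán graph T(n, r) with parts as balanced as possible, and is at most (1 − 1/r) · n^2/2. For r = 4, n = 236: the density bound is (3/4) · 55696/2 = 20886. Since 4 ∣ 236, the Turán graph T(236, 4) has parts of equal size 59, and its edge count e(T(236, 4)) = 20886 attains the density bound exactly.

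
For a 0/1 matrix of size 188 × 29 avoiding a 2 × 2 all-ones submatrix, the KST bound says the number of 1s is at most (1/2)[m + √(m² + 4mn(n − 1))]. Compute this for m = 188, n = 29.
z(188, 29; 2, 2) ≤ (1/2)[188 + √(188² + 4·188·29·28)] = (1/2)[188 + √645968] = 495.8607

Kővári–Sós–Turán: let r_1, ..., r_188 be the row sums and z = Σ r_i the total number of 1s. Each pair of columns can share at most one row with both entries 1 (else a 2×2 all-ones block appears), so Σ_i C(r_i, 2) ≤ C(29, 2) = 406. By convexity Σ_i C(r_i, 2) ≥ 188·C(z/188, 2) = z(z − 188)/(2·188), giving z² − 188z − 188·29·28 ≤ 0 and hence z ≤ (1/2)[188 + √(35344 + 4·152656)] = (1/2)[188 + √645968] ≈ (1/2)(188 + 803.7213) = 495.8607.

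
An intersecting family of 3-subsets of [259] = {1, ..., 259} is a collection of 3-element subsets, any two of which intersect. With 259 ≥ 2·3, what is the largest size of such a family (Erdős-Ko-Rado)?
max |F| = C(258, 2) = 33153

The Erdős-Ko-Rado theorem states: for n ≥ 2k, an intersecting family of k-subsets of an n-element set has size at most C(n − 1, k − 1), with equality for 'star' families {A ⊆ [n] : |A| = k, i ∈ A} (fix an element i). For n = 259, k = 3: C(258, 2) = 33153.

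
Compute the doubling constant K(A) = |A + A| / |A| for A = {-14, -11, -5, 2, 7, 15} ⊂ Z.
K = |A + A| / |A| = 20/6 = 10/3

Enumerate A + A = {a + b : a, b ∈ A}. With |A| = 6, there are |A|^2 = 36 ordered sum pairs; collecting distinct values, A + A = {-28, -25, -22, -19, -16, -12, -10, -9, -7, -4, -3, 1, 2, 4, 9, 10, 14, 17, 22, 30}, so |A + A| = 20. Thus K = 20/6 = 10/3. For comparison, the minimum possible |A + A| over all 6-element sets is 2·6 − 1 = 11 (so min K = 11/6), attained only by arithmetic progressions.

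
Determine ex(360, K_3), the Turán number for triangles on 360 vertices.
ex(360, K_3) = ⌊360^2/4⌋ = 32400

Mantel (1907): a triangle-free graph on n vertices has at most ⌊n^2/4⌋ edges, with equality for the complete bipartite graph K_{⌊n/2⌋, ⌈n/2⌉}. For n = 360: ⌊360^2/4⌋ = ⌊129600/4⌋ = 32400. The extremal graph is K_{180, 180}, which has 180·180 = 32400 edges.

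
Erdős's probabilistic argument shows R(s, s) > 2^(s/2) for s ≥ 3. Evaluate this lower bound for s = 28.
2^(28/2) = 16384; so R(28, 28) > 16384

Colour each edge of K_n uniformly at random with red/blue. The expected number of monochromatic K_28 is C(n, 28) · 2 · 2^(−C(28,2)). If C(n, 28) · 2^(1 − C(28,2)) < 1, then with positive probability no monochromatic K_28 exists, so R(28, 28) > n. The standard estimate C(n, 28) ≤ n^28/28! shows this inequality holds whenever n ≤ 2^(28/2) (since 28! · 2^(C(28,2) − 1) > 2^(28^2/2) ≥ n^28). Hence R(28, 28) > 2^(28/2) = 16384.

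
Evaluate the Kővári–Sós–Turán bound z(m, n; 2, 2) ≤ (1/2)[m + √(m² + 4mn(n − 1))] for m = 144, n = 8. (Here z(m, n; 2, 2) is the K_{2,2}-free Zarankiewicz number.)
z(144, 8; 2, 2) ≤ (1/2)[144 + √(144² + 4·144·8·7)] = (1/2)[144 + √52992] = 187.1

Kővári–Sós–Turán: let r_1, ..., r_144 be the row sums and z = Σ r_i the total number of 1s. Each pair of columns can share at most one row with both entries 1 (else a 2×2 all-ones block appears), so Σ_i C(r_i, 2) ≤ C(8, 2) = 28. By convexity Σ_i C(r_i, 2) ≥ 144·C(z/144, 2) = z(z − 144)/(2·144), giving z² − 144z − 144·8·7 ≤ 0 and hence z ≤ (1/2)[144 + √(20736 + 4·8064)] = (1/2)[144 + √52992] ≈ (1/2)(144 + 230.1999) = 187.1.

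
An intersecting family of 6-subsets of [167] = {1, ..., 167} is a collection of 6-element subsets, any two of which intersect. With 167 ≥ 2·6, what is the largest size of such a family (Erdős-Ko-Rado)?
max |F| = C(166, 5) = 988455798

Erdős-Ko-Rado (1961): when n ≥ 2k, max |F| = C(n−1, k−1). The bound is attained by the star {A : i ∈ A} for any fixed i ∈ [n]. Here C(167−1, 6−1) = C(166, 5) = 988455798.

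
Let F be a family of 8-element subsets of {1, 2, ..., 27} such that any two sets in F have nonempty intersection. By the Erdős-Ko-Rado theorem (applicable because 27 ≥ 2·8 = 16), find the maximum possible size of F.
max |F| = C(26, 7) = 657800

The Erdős-Ko-Rado theorem states: for n ≥ 2k, an intersecting family of k-subsets of an n-element set has size at most C(n − 1, k − 1), with equality for 'star' families {A ⊆ [n] : |A| = k, i ∈ A} (fix an element i). For n = 27, k = 8: C(26, 7) = 657800.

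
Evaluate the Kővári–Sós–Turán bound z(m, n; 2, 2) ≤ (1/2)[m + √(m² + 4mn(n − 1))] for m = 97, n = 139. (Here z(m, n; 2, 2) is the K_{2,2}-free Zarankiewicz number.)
z(97, 139; 2, 2) ≤ (1/2)[97 + √(97² + 4·97·139·138)] = (1/2)[97 + √7452025] = 1413.4199

Kővári–Sós–Turán: let r_1, ..., r_97 be the row sums and z = Σ r_i the total number of 1s. Each pair of columns can share at most one row with both entries 1 (else a 2×2 all-ones block appears), so Σ_i C(r_i, 2) ≤ C(139, 2) = 9591. By convexity Σ_i C(r_i, 2) ≥ 97·C(z/97, 2) = z(z − 97)/(2·97), giving z² − 97z − 97·139·138 ≤ 0 and hence z ≤ (1/2)[97 + √(9409 + 4·1860654)] = (1/2)[97 + √7452025] ≈ (1/2)(97 + 2729.8397) = 1413.4199.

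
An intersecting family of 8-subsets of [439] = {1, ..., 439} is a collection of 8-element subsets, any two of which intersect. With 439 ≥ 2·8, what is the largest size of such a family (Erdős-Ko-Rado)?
max |F| = C(438, 7) = 584739093226896

The Erdős-Ko-Rado theorem states: for n ≥ 2k, an intersecting family of k-subsets of an n-element set has size at most C(n − 1, k − 1), with equality for 'star' families {A ⊆ [n] : |A| = k, i ∈ A} (fix an element i). For n = 439, k = 8: C(438, 7) = 584739093226896.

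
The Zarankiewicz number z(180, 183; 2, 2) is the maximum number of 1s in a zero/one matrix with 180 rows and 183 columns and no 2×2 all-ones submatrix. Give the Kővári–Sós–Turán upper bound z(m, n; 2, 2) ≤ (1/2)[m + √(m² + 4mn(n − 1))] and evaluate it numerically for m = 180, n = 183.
z(180, 183; 2, 2) ≤ (1/2)[180 + √(180² + 4·180·183·182)] = (1/2)[180 + √24012720] = 2540.1388

Kővári–Sós–Turán: let r_1, ..., r_180 be the row sums and z = Σ r_i the total number of 1s. Each pair of columns can share at most one row with both entries 1 (else a 2×2 all-ones block appears), so Σ_i C(r_i, 2) ≤ C(183, 2) = 16653. By convexity Σ_i C(r_i, 2) ≥ 180·C(z/180, 2) = z(z − 180)/(2·180), giving z² − 180z − 180·183·182 ≤ 0 and hence z ≤ (1/2)[180 + √(32400 + 4·5995080)] = (1/2)[180 + √24012720] ≈ (1/2)(180 + 4900.2775) = 2540.1388.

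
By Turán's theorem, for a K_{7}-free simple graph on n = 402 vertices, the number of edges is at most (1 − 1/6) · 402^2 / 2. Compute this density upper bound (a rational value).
Turán density bound = (5/6) · 402^2/2 = 67335

Turán's theorem: ex(n, K_{r+1}) is achieved by the complete r-partite Turán graph T(n, r) with parts as balanced as possible, and is at most (1 − 1/r) · n^2/2. For r = 6, n = 402: the density bound is (5/6) · 161604/2 = 67335. Since 6 ∣ 402, the Turán graph T(402, 6) has parts of equal size 67, and its edge count e(T(402, 6)) = 67335 attains the density bound exactly.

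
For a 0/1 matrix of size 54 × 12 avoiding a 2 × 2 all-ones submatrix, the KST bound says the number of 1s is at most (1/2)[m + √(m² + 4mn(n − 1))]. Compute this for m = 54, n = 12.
z(54, 12; 2, 2) ≤ (1/2)[54 + √(54² + 4·54·12·11)] = (1/2)[54 + √31428] = 115.6397

Kővári–Sós–Turán: let r_1, ..., r_54 be the row sums and z = Σ r_i the total number of 1s. Each pair of columns can share at most one row with both entries 1 (else a 2×2 all-ones block appears), so Σ_i C(r_i, 2) ≤ C(12, 2) = 66. By convexity Σ_i C(r_i, 2) ≥ 54·C(z/54, 2) = z(z − 54)/(2·54), giving z² − 54z − 54·12·11 ≤ 0 and hence z ≤ (1/2)[54 + √(2916 + 4·7128)] = (1/2)[54 + √31428] ≈ (1/2)(54 + 177.2794) = 115.6397.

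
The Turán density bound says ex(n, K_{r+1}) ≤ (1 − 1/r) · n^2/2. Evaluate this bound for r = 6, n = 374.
Turán density bound = (5/6) · 374^2/2 = 174845/3 ≈ 58281.6667

Turán's theorem: ex(n, K_{r+1}) is achieved by the complete r-partite Turán graph T(n, r) with parts as balanced as possible, and is at most (1 − 1/r) · n^2/2. For r = 6, n = 374: the density bound is (5/6) · 139876/2 = 174845/3 ≈ 58281.6667. The integer-valued extremum is e(T(374, 6)) = 58281, which is strictly less than the density bound 174845/3 since 6 ∤ 374 (the parts of T(374, 6) cannot all be equal).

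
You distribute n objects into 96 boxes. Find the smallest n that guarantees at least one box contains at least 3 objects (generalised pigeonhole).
n = (3 − 1)·96 + 1 = 193

By the generalised pigeonhole principle, to guarantee some box contains ≥ r objects we need more than (r − 1) · k objects total. Threshold: n = (r − 1) · k + 1. With r = 3 and k = 96: n = 2 · 96 + 1 = 192 + 1 = 193. For n = 192 = 2 · 96, we can put exactly 2 objects in every box, avoiding 3 in any single one — so 193 is tight.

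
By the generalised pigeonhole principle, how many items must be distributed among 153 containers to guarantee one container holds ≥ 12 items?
n = (12 − 1)·153 + 1 = 1684

By the generalised pigeonhole principle, to guarantee some box contains ≥ r objects we need more than (r − 1) · k objects total. Threshold: n = (r − 1) · k + 1. With r = 12 and k = 153: n = 11 · 153 + 1 = 1683 + 1 = 1684. For n = 1683 = 11 · 153, we can put exactly 11 objects in every box, avoiding 12 in any single one — so 1684 is tight.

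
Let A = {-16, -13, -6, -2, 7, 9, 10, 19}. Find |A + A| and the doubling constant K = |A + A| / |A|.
K = |A + A| / |A| = 32/8 = 4

Enumerate A + A = {a + b : a, b ∈ A}. With |A| = 8, there are |A|^2 = 64 ordered sum pairs; collecting distinct values, A + A = {-32, -29, -26, -22, -19, -18, -15, -12, -9, -8, -7, -6, -4, -3, 1, 3, 4, 5, 6, 7, 8, 13, 14, 16, 17, 18, 19, 20, 26, 28, 29, 38}, so |A + A| = 32. Thus K = 32/8 = 4. For comparison, the minimum possible |A + A| over all 8-element sets is 2·8 − 1 = 15 (so min K = 15/8), attained only by arithmetic progressions.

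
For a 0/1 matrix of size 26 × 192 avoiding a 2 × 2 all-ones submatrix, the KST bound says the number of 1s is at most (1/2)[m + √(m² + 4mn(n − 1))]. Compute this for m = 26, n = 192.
z(26, 192; 2, 2) ≤ (1/2)[26 + √(26² + 4·26·192·191)] = (1/2)[26 + √3814564] = 989.5454

Kővári–Sós–Turán: let r_1, ..., r_26 be the row sums and z = Σ r_i the total number of 1s. Each pair of columns can share at most one row with both entries 1 (else a 2×2 all-ones block appears), so Σ_i C(r_i, 2) ≤ C(192, 2) = 18336. By convexity Σ_i C(r_i, 2) ≥ 26·C(z/26, 2) = z(z − 26)/(2·26), giving z² − 26z − 26·192·191 ≤ 0 and hence z ≤ (1/2)[26 + √(676 + 4·953472)] = (1/2)[26 + √3814564] ≈ (1/2)(26 + 1953.0909) = 989.5454.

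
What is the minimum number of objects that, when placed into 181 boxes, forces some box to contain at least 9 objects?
n = (9 − 1)·181 + 1 = 1449

By the generalised pigeonhole principle, to guarantee some box contains ≥ r objects we need more than (r − 1) · k objects total. Threshold: n = (r − 1) · k + 1. With r = 9 and k = 181: n = 8 · 181 + 1 = 1448 + 1 = 1449. For n = 1448 = 8 · 181, we can put exactly 8 objects in every box, avoiding 9 in any single one — so 1449 is tight.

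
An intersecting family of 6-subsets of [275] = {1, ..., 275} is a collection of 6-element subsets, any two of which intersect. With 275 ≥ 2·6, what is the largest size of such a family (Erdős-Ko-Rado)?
max |F| = C(274, 5) = 12406061304

The Erdős-Ko-Rado theorem states: for n ≥ 2k, an intersecting family of k-subsets of an n-element set has size at most C(n − 1, k − 1), with equality for 'star' families {A ⊆ [n] : |A| = k, i ∈ A} (fix an element i). For n = 275, k = 6: C(274, 5) = 12406061304.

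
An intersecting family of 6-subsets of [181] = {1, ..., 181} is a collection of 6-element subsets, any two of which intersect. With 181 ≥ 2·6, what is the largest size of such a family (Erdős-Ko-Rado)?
max |F| = C(180, 5) = 1488847536

Erdős-Ko-Rado (1961): when n ≥ 2k, max |F| = C(n−1, k−1). The bound is attained by the star {A : i ∈ A} for any fixed i ∈ [n]. Here C(181−1, 6−1) = C(180, 5) = 1488847536.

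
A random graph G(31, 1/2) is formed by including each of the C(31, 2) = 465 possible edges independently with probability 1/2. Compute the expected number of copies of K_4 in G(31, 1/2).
E[# K_4] = C(31, 4) · (1/2)^C(4, 2) = 31465 / 2^6 = 491.640625

For each 4-subset S of vertices (there are C(31, 4) = 31465 such S), let X_S = 1 if S induces a K_4 (all C(4, 2) = 6 edges present). Then P(X_S = 1) = (1/2)^6 = 1/64. By linearity of expectation, E[# K_4] = C(31, 4) · (1/2)^6 = 31465 / 64 = 491.640625.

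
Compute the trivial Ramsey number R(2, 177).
R(2, 177) = 177

R(2, k) = k for all k ≥ 2: in a 2-colouring of K_k, either some edge is red (a red K_2) or all edges are blue (a blue K_k). And K_{176} coloured all-blue has no blue K_177, so R(2, 177) > 176. Hence R(2, 177) = 177.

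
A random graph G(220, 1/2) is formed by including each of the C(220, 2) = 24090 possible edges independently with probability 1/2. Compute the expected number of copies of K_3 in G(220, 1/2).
E[# K_3] = C(220, 3) · (1/2)^C(3, 2) = 1750540 / 2^3 = 437635/2 = 218817.5

For each 3-subset S of vertices (there are C(220, 3) = 1750540 such S), let X_S = 1 if S induces a K_3 (all C(3, 2) = 3 edges present). Then P(X_S = 1) = (1/2)^3 = 1/8. By linearity of expectation, E[# K_3] = C(220, 3) · (1/2)^3 = 1750540 / 8 = 437635/2 = 218817.5.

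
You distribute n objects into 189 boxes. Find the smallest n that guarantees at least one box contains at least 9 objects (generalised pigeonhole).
n = (9 − 1)·189 + 1 = 1513

By the generalised pigeonhole principle, to guarantee some box contains ≥ r objects we need more than (r − 1) · k objects total. Threshold: n = (r − 1) · k + 1. With r = 9 and k = 189: n = 8 · 189 + 1 = 1512 + 1 = 1513. For n = 1512 = 8 · 189, we can put exactly 8 objects in every box, avoiding 9 in any single one — so 1513 is tight.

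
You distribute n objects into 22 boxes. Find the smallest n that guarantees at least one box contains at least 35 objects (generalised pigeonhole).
n = (35 − 1)·22 + 1 = 749

By the generalised pigeonhole principle, to guarantee some box contains ≥ r objects we need more than (r − 1) · k objects total. Threshold: n = (r − 1) · k + 1. With r = 35 and k = 22: n = 34 · 22 + 1 = 748 + 1 = 749. For n = 748 = 34 · 22, we can put exactly 34 objects in every box, avoiding 35 in any single one — so 749 is tight.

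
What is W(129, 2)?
W(129, 2) = 129 + 1 = 130

A 2-term AP is any pair of integers, so a monochromatic 2-AP exists iff some colour is used at least twice. With 129 colours, the colouring i ↦ i on {1, ..., 129} uses each colour once, avoiding any monochromatic pair, so W(129, 2) > 129. For {1, ..., 130}, pigeonhole forces two integers of the same colour, which form a monochromatic 2-AP. Hence W(129, 2) = 130.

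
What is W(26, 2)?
W(26, 2) = 26 + 1 = 27

A 2-term AP is any pair of integers, so a monochromatic 2-AP exists iff some colour is used at least twice. With 26 colours, the colouring i ↦ i on {1, ..., 26} uses each colour once, avoiding any monochromatic pair, so W(26, 2) > 26. For {1, ..., 27}, pigeonhole forces two integers of the same colour, which form a monochromatic 2-AP. Hence W(26, 2) = 27.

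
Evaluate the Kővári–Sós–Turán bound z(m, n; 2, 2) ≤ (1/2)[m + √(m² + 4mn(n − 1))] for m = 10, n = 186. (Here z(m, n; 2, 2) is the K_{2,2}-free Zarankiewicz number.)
z(10, 186; 2, 2) ≤ (1/2)[10 + √(10² + 4·10·186·185)] = (1/2)[10 + √1376500] = 591.6217

Kővári–Sós–Turán: let r_1, ..., r_10 be the row sums and z = Σ r_i the total number of 1s. Each pair of columns can share at most one row with both entries 1 (else a 2×2 all-ones block appears), so Σ_i C(r_i, 2) ≤ C(186, 2) = 17205. By convexity Σ_i C(r_i, 2) ≥ 10·C(z/10, 2) = z(z − 10)/(2·10), giving z² − 10z − 10·186·185 ≤ 0 and hence z ≤ (1/2)[10 + √(100 + 4·344100)] = (1/2)[10 + √1376500] ≈ (1/2)(10 + 1173.2434) = 591.6217.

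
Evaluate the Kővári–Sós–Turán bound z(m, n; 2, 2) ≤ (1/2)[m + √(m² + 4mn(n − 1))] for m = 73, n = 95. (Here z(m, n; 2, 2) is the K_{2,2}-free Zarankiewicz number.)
z(73, 95; 2, 2) ≤ (1/2)[73 + √(73² + 4·73·95·94)] = (1/2)[73 + √2612889] = 844.7217

Kővári–Sós–Turán: let r_1, ..., r_73 be the row sums and z = Σ r_i the total number of 1s. Each pair of columns can share at most one row with both entries 1 (else a 2×2 all-ones block appears), so Σ_i C(r_i, 2) ≤ C(95, 2) = 4465. By convexity Σ_i C(r_i, 2) ≥ 73·C(z/73, 2) = z(z − 73)/(2·73), giving z² − 73z − 73·95·94 ≤ 0 and hence z ≤ (1/2)[73 + √(5329 + 4·651890)] = (1/2)[73 + √2612889] ≈ (1/2)(73 + 1616.4433) = 844.7217.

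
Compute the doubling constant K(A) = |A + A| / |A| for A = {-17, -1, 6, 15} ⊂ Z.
K = |A + A| / |A| = 9/4

Enumerate A + A = {a + b : a, b ∈ A}. With |A| = 4, there are |A|^2 = 16 ordered sum pairs; collecting distinct values, A + A = {-34, -18, -11, -2, 5, 12, 14, 21, 30}, so |A + A| = 9. Thus K = 9/4. For comparison, the minimum possible |A + A| over all 4-element sets is 2·4 − 1 = 7 (so min K = 7/4), attained only by arithmetic progressions.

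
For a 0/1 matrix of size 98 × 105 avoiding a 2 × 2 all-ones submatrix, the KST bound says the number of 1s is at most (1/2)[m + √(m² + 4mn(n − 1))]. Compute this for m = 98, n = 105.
z(98, 105; 2, 2) ≤ (1/2)[98 + √(98² + 4·98·105·104)] = (1/2)[98 + √4290244] = 1084.6452

Kővári–Sós–Turán: let r_1, ..., r_98 be the row sums and z = Σ r_i the total number of 1s. Each pair of columns can share at most one row with both entries 1 (else a 2×2 all-ones block appears), so Σ_i C(r_i, 2) ≤ C(105, 2) = 5460. By convexity Σ_i C(r_i, 2) ≥ 98·C(z/98, 2) = z(z − 98)/(2·98), giving z² − 98z − 98·105·104 ≤ 0 and hence z ≤ (1/2)[98 + √(9604 + 4·1070160)] = (1/2)[98 + √4290244] ≈ (1/2)(98 + 2071.2904) = 1084.6452.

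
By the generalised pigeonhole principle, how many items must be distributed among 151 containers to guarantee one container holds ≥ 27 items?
n = (27 − 1)·151 + 1 = 3927

By the generalised pigeonhole principle, to guarantee some box contains ≥ r objects we need more than (r − 1) · k objects total. Threshold: n = (r − 1) · k + 1. With r = 27 and k = 151: n = 26 · 151 + 1 = 3926 + 1 = 3927. For n = 3926 = 26 · 151, we can put exactly 26 objects in every box, avoiding 27 in any single one — so 3927 is tight.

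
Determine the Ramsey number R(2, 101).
R(2, 101) = 101

R(2, k) = k for all k ≥ 2: in a 2-colouring of K_k, either some edge is red (a red K_2) or all edges are blue (a blue K_k). And K_{100} coloured all-blue has no blue K_101, so R(2, 101) > 100. Hence R(2, 101) = 101.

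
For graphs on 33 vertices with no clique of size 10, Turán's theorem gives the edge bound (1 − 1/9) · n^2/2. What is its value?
Turán density bound = (8/9) · 33^2/2 = 484

Turán's theorem: ex(n, K_{r+1}) is achieved by the complete r-partite Turán graph T(n, r) with parts as balanced as possible, and is at most (1 − 1/r) · n^2/2. For r = 9, n = 33: the density bound is (8/9) · 1089/2 = 484. The integer-valued extremum is e(T(33, 9)) = 483, which is strictly less than the density bound 484 since 9 ∤ 33 (the parts of T(33, 9) cannot all be equal).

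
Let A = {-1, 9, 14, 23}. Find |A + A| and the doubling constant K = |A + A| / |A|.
K = |A + A| / |A| = 10/4 = 5/2

Enumerate A + A = {a + b : a, b ∈ A}. With |A| = 4, there are |A|^2 = 16 ordered sum pairs; collecting distinct values, A + A = {-2, 8, 13, 18, 22, 23, 28, 32, 37, 46}, so |A + A| = 10. Thus K = 10/4 = 5/2. For comparison, the minimum possible |A + A| over all 4-element sets is 2·4 − 1 = 7 (so min K = 7/4), attained only by arithmetic progressions.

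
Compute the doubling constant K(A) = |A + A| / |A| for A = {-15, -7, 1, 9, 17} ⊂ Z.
K = |A + A| / |A| = 9/5

Enumerate A + A = {a + b : a, b ∈ A}. With |A| = 5, there are |A|^2 = 25 ordered sum pairs; collecting distinct values, A + A = {-30, -22, -14, -6, 2, 10, 18, 26, 34}, so |A + A| = 9. Thus K = 9/5. Here |A + A| = 2|A| − 1 = 9, the minimum possible — so K = 9/5 is minimal, which holds iff A is an arithmetic progression.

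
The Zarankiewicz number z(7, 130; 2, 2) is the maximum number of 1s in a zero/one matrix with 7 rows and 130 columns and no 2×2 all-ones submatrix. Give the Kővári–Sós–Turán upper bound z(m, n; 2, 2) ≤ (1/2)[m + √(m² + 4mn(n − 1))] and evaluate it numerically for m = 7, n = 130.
z(7, 130; 2, 2) ≤ (1/2)[7 + √(7² + 4·7·130·129)] = (1/2)[7 + √469609] = 346.1401

Kővári–Sós–Turán: let r_1, ..., r_7 be the row sums and z = Σ r_i the total number of 1s. Each pair of columns can share at most one row with both entries 1 (else a 2×2 all-ones block appears), so Σ_i C(r_i, 2) ≤ C(130, 2) = 8385. By convexity Σ_i C(r_i, 2) ≥ 7·C(z/7, 2) = z(z − 7)/(2·7), giving z² − 7z − 7·130·129 ≤ 0 and hence z ≤ (1/2)[7 + √(49 + 4·117390)] = (1/2)[7 + √469609] ≈ (1/2)(7 + 685.2802) = 346.1401.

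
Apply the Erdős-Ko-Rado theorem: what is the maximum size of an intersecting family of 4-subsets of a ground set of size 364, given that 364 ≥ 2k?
max |F| = C(363, 3) = 7906261

Erdős-Ko-Rado (1961): when n ≥ 2k, max |F| = C(n−1, k−1). The bound is attained by the star {A : i ∈ A} for any fixed i ∈ [n]. Here C(364−1, 4−1) = C(363, 3) = 7906261.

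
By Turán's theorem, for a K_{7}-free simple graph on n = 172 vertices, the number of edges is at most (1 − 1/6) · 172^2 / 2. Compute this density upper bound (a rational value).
Turán density bound = (5/6) · 172^2/2 = 36980/3 ≈ 12326.6667

Turán's theorem: ex(n, K_{r+1}) is achieved by the complete r-partite Turán graph T(n, r) with parts as balanced as possible, and is at most (1 − 1/r) · n^2/2. For r = 6, n = 172: the density bound is (5/6) · 29584/2 = 36980/3 ≈ 12326.6667. The integer-valued extremum is e(T(172, 6)) = 12326, which is strictly less than the density bound 36980/3 since 6 ∤ 172 (the parts of T(172, 6) cannot all be equal).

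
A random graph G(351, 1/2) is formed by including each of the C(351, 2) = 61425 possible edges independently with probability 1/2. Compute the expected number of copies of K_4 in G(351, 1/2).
E[# K_4] = C(351, 4) · (1/2)^C(4, 2) = 621682425 / 2^6 = 9713787.890625

For each 4-subset S of vertices (there are C(351, 4) = 621682425 such S), let X_S = 1 if S induces a K_4 (all C(4, 2) = 6 edges present). Then P(X_S = 1) = (1/2)^6 = 1/64. By linearity of expectation, E[# K_4] = C(351, 4) · (1/2)^6 = 621682425 / 64 = 9713787.890625.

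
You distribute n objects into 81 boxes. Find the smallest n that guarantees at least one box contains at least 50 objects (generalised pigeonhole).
n = (50 − 1)·81 + 1 = 3970

By the generalised pigeonhole principle, to guarantee some box contains ≥ r objects we need more than (r − 1) · k objects total. Threshold: n = (r − 1) · k + 1. With r = 50 and k = 81: n = 49 · 81 + 1 = 3969 + 1 = 3970. For n = 3969 = 49 · 81, we can put exactly 49 objects in every box, avoiding 50 in any single one — so 3970 is tight.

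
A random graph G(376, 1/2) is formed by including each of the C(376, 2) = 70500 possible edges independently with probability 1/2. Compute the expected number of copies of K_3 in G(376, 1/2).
E[# K_3] = C(376, 3) · (1/2)^C(3, 2) = 8789000 / 2^3 = 1098625

For each 3-subset S of vertices (there are C(376, 3) = 8789000 such S), let X_S = 1 if S induces a K_3 (all C(3, 2) = 3 edges present). Then P(X_S = 1) = (1/2)^3 = 1/8. By linearity of expectation, E[# K_3] = C(376, 3) · (1/2)^3 = 8789000 / 8 = 1098625.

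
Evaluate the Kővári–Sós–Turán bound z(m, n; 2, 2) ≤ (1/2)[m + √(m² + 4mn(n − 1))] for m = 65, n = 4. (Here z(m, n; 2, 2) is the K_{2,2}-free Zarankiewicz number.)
z(65, 4; 2, 2) ≤ (1/2)[65 + √(65² + 4·65·4·3)] = (1/2)[65 + √7345] = 75.3515

Kővári–Sós–Turán: let r_1, ..., r_65 be the row sums and z = Σ r_i the total number of 1s. Each pair of columns can share at most one row with both entries 1 (else a 2×2 all-ones block appears), so Σ_i C(r_i, 2) ≤ C(4, 2) = 6. By convexity Σ_i C(r_i, 2) ≥ 65·C(z/65, 2) = z(z − 65)/(2·65), giving z² − 65z − 65·4·3 ≤ 0 and hence z ≤ (1/2)[65 + √(4225 + 4·780)] = (1/2)[65 + √7345] ≈ (1/2)(65 + 85.703) = 75.3515.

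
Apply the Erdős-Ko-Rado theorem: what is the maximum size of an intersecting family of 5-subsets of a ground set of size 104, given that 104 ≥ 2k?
max |F| = C(103, 4) = 4421275

Erdős-Ko-Rado (1961): when n ≥ 2k, max |F| = C(n−1, k−1). The bound is attained by the star {A : i ∈ A} for any fixed i ∈ [n]. Here C(104−1, 5−1) = C(103, 4) = 4421275.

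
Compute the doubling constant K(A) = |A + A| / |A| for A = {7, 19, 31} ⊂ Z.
K = |A + A| / |A| = 5/3

Enumerate A + A = {a + b : a, b ∈ A}. With |A| = 3, there are |A|^2 = 9 ordered sum pairs; collecting distinct values, A + A = {14, 26, 38, 50, 62}, so |A + A| = 5. Thus K = 5/3. Here |A + A| = 2|A| − 1 = 5, the minimum possible — so K = 5/3 is minimal, which holds iff A is an arithmetic progression.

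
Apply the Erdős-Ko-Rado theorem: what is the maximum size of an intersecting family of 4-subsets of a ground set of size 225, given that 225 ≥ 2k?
max |F| = C(224, 3) = 1848224

Erdős-Ko-Rado (1961): when n ≥ 2k, max |F| = C(n−1, k−1). The bound is attained by the star {A : i ∈ A} for any fixed i ∈ [n]. Here C(225−1, 4−1) = C(224, 3) = 1848224.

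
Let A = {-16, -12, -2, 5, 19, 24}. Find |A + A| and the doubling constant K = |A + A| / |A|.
K = |A + A| / |A| = 20/6 = 10/3

Enumerate A + A = {a + b : a, b ∈ A}. With |A| = 6, there are |A|^2 = 36 ordered sum pairs; collecting distinct values, A + A = {-32, -28, -24, -18, -14, -11, -7, -4, 3, 7, 8, 10, 12, 17, 22, 24, 29, 38, 43, 48}, so |A + A| = 20. Thus K = 20/6 = 10/3. For comparison, the minimum possible |A + A| over all 6-element sets is 2·6 − 1 = 11 (so min K = 11/6), attained only by arithmetic progressions.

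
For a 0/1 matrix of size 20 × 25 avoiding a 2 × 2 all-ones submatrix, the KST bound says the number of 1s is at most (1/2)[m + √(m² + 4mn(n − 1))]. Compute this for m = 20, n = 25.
z(20, 25; 2, 2) ≤ (1/2)[20 + √(20² + 4·20·25·24)] = (1/2)[20 + √48400] = 120

Kővári–Sós–Turán: let r_1, ..., r_20 be the row sums and z = Σ r_i the total number of 1s. Each pair of columns can share at most one row with both entries 1 (else a 2×2 all-ones block appears), so Σ_i C(r_i, 2) ≤ C(25, 2) = 300. By convexity Σ_i C(r_i, 2) ≥ 20·C(z/20, 2) = z(z − 20)/(2·20), giving z² − 20z − 20·25·24 ≤ 0 and hence z ≤ (1/2)[20 + √(400 + 4·12000)] = (1/2)[20 + √48400] ≈ (1/2)(20 + 220) = 120.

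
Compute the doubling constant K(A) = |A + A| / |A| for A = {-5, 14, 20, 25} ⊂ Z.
K = |A + A| / |A| = 10/4 = 5/2

Enumerate A + A = {a + b : a, b ∈ A}. With |A| = 4, there are |A|^2 = 16 ordered sum pairs; collecting distinct values, A + A = {-10, 9, 15, 20, 28, 34, 39, 40, 45, 50}, so |A + A| = 10. Thus K = 10/4 = 5/2. For comparison, the minimum possible |A + A| over all 4-element sets is 2·4 − 1 = 7 (so min K = 7/4), attained only by arithmetic progressions.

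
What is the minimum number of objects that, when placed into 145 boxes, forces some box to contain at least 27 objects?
n = (27 − 1)·145 + 1 = 3771

By the generalised pigeonhole principle, to guarantee some box contains ≥ r objects we need more than (r − 1) · k objects total. Threshold: n = (r − 1) · k + 1. With r = 27 and k = 145: n = 26 · 145 + 1 = 3770 + 1 = 3771. For n = 3770 = 26 · 145, we can put exactly 26 objects in every box, avoiding 27 in any single one — so 3771 is tight.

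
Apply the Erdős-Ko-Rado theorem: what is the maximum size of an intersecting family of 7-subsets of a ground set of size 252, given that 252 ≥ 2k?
max |F| = C(251, 6) = 327012476050

Erdős-Ko-Rado (1961): when n ≥ 2k, max |F| = C(n−1, k−1). The bound is attained by the star {A : i ∈ A} for any fixed i ∈ [n]. Here C(252−1, 7−1) = C(251, 6) = 327012476050.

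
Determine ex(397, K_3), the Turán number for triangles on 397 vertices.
ex(397, K_3) = ⌊397^2/4⌋ = 39402

Mantel (1907): a triangle-free graph on n vertices has at most ⌊n^2/4⌋ edges, with equality for the complete bipartite graph K_{⌊n/2⌋, ⌈n/2⌉}. For n = 397: ⌊397^2/4⌋ = ⌊157609/4⌋ = 39402. The extremal graph is K_{198, 199}, which has 198·199 = 39402 edges.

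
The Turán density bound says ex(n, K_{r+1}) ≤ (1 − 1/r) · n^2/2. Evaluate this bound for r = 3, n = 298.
Turán density bound = (2/3) · 298^2/2 = 88804/3 ≈ 29601.3333

Turán's theorem: ex(n, K_{r+1}) is achieved by the complete r-partite Turán graph T(n, r) with parts as balanced as possible, and is at most (1 − 1/r) · n^2/2. For r = 3, n = 298: the density bound is (2/3) · 88804/2 = 88804/3 ≈ 29601.3333. The integer-valued extremum is e(T(298, 3)) = 29601, which is strictly less than the density bound 88804/3 since 3 ∤ 298 (the parts of T(298, 3) cannot all be equal).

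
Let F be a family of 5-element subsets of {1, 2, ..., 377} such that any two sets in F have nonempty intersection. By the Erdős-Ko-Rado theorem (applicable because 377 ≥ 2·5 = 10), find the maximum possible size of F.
max |F| = C(376, 4) = 819574250

Erdős-Ko-Rado (1961): when n ≥ 2k, max |F| = C(n−1, k−1). The bound is attained by the star {A : i ∈ A} for any fixed i ∈ [n]. Here C(377−1, 5−1) = C(376, 4) = 819574250.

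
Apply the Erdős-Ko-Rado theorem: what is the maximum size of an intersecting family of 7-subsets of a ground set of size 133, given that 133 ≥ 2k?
max |F| = C(132, 6) = 6547258432

The Erdős-Ko-Rado theorem states: for n ≥ 2k, an intersecting family of k-subsets of an n-element set has size at most C(n − 1, k − 1), with equality for 'star' families {A ⊆ [n] : |A| = k, i ∈ A} (fix an element i). For n = 133, k = 7: C(132, 6) = 6547258432.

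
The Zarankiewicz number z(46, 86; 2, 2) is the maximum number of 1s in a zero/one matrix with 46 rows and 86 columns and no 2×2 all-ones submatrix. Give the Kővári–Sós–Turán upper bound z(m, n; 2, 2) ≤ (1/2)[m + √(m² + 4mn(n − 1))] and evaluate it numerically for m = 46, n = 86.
z(46, 86; 2, 2) ≤ (1/2)[46 + √(46² + 4·46·86·85)] = (1/2)[46 + √1347156] = 603.3352

Kővári–Sós–Turán: let r_1, ..., r_46 be the row sums and z = Σ r_i the total number of 1s. Each pair of columns can share at most one row with both entries 1 (else a 2×2 all-ones block appears), so Σ_i C(r_i, 2) ≤ C(86, 2) = 3655. By convexity Σ_i C(r_i, 2) ≥ 46·C(z/46, 2) = z(z − 46)/(2·46), giving z² − 46z − 46·86·85 ≤ 0 and hence z ≤ (1/2)[46 + √(2116 + 4·336260)] = (1/2)[46 + √1347156] ≈ (1/2)(46 + 1160.6705) = 603.3352.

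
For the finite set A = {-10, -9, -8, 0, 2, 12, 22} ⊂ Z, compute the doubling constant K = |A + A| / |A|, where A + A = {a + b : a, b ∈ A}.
K = |A + A| / |A| = 21/7 = 3

Enumerate A + A = {a + b : a, b ∈ A}. With |A| = 7, there are |A|^2 = 49 ordered sum pairs; collecting distinct values, A + A = {-20, -19, -18, -17, -16, -10, -9, -8, -7, -6, 0, 2, 3, 4, 12, 13, 14, 22, 24, 34, 44}, so |A + A| = 21. Thus K = 21/7 = 3. For comparison, the minimum possible |A + A| over all 7-element sets is 2·7 − 1 = 13 (so min K = 13/7), attained only by arithmetic progressions.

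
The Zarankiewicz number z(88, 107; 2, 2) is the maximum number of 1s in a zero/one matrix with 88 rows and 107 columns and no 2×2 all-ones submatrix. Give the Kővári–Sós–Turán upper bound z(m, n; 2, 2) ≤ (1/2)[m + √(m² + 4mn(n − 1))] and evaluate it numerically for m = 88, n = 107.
z(88, 107; 2, 2) ≤ (1/2)[88 + √(88² + 4·88·107·106)] = (1/2)[88 + √4000128] = 1044.016

Kővári–Sós–Turán: let r_1, ..., r_88 be the row sums and z = Σ r_i the total number of 1s. Each pair of columns can share at most one row with both entries 1 (else a 2×2 all-ones block appears), so Σ_i C(r_i, 2) ≤ C(107, 2) = 5671. By convexity Σ_i C(r_i, 2) ≥ 88·C(z/88, 2) = z(z − 88)/(2·88), giving z² − 88z − 88·107·106 ≤ 0 and hence z ≤ (1/2)[88 + √(7744 + 4·998096)] = (1/2)[88 + √4000128] ≈ (1/2)(88 + 2000.032) = 1044.016.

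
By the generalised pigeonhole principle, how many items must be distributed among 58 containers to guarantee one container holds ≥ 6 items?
n = (6 − 1)·58 + 1 = 291

By the generalised pigeonhole principle, to guarantee some box contains ≥ r objects we need more than (r − 1) · k objects total. Threshold: n = (r − 1) · k + 1. With r = 6 and k = 58: n = 5 · 58 + 1 = 290 + 1 = 291. For n = 290 = 5 · 58, we can put exactly 5 objects in every box, avoiding 6 in any single one — so 291 is tight.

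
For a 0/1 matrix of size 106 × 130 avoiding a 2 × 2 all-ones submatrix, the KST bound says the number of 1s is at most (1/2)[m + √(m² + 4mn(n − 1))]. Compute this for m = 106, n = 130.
z(106, 130; 2, 2) ≤ (1/2)[106 + √(106² + 4·106·130·129)] = (1/2)[106 + √7121716] = 1387.3272

Kővári–Sós–Turán: let r_1, ..., r_106 be the row sums and z = Σ r_i the total number of 1s. Each pair of columns can share at most one row with both entries 1 (else a 2×2 all-ones block appears), so Σ_i C(r_i, 2) ≤ C(130, 2) = 8385. By convexity Σ_i C(r_i, 2) ≥ 106·C(z/106, 2) = z(z − 106)/(2·106), giving z² − 106z − 106·130·129 ≤ 0 and hence z ≤ (1/2)[106 + √(11236 + 4·1777620)] = (1/2)[106 + √7121716] ≈ (1/2)(106 + 2668.6543) = 1387.3272.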